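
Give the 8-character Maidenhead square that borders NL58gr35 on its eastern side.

NL58gr45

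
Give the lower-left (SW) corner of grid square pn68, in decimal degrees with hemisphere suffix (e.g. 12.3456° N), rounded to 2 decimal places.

48.00° N, 132.00° E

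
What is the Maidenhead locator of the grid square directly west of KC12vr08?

KC12ur98

Longitude extended square 0; −1 → -1, wraps to 9, carry into subsquare.
Longitude subsquare v = 21; −1 → 20 = u.
The latitude characters are unchanged.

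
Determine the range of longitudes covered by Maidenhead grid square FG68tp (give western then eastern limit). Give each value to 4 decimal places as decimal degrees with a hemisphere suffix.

66.4167° W, 66.3333° W

Field F=5, G=6: +5·20° lon, +6·10° lat → SW at lon -80°, lat -30°.
Square 6, 8: +6·2° lon, +8·1° lat → SW at lon -68°, lat -22°.
Subsquare t=19, p=15: +19·0.0833333° lon, +15·0.0416667° lat → SW at lon -66.4167°, lat -21.375°.
Cell spans 0.0833333° lon × 0.0416667° lat.
west 66.4167° W, east 66.3333° W.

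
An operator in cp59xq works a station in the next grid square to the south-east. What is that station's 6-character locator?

Longitude subsquare x = 23; +1 → 24, wraps to 0 = a, carry into square.
Longitude square 5; +1 → 6.
Latitude subsquare q = 16; −1 → 15 = p.

CP69ap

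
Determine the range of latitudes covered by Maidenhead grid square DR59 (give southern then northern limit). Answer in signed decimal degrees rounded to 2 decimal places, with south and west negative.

89.00, 90.00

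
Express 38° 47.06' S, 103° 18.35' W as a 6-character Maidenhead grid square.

DF81if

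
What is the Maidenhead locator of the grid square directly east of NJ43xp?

NJ53ap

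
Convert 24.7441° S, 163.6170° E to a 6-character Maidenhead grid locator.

RG15tg

Shift to the Maidenhead origin (180°W, 90°S): lon 343.6170, lat 65.2559.
Field: lon ⌊343.6170/20⌋ = 17 → R; lat ⌊65.2559/10⌋ = 6 → G.
Square: lon ⌊3.6170/2⌋ = 1; lat ⌊5.2559/1⌋ = 5.
Subsquare: lon ⌊1.6170/0.0833333⌋ = 19 → t; lat ⌊0.2559/0.0416667⌋ = 6 → g.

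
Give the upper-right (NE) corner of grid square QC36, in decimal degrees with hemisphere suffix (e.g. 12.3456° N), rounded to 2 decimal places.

63.00° S, 148.00° E

Field Q=16, C=2: +16·20° lon, +2·10° lat → SW at lon 140°, lat -70°.
Square 3, 6: +3·2° lon, +6·1° lat → SW at lon 146°, lat -64°.
Cell spans 2° lon × 1° lat. NE corner is SW corner plus one full cell.
latitude 63.00° S, longitude 148.00° E.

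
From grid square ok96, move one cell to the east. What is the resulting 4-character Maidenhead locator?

Longitude square 9; +1 → 10, wraps to 0, carry into field.
Longitude field O = 14; +1 → 15 = P.
The latitude characters are unchanged.

PK06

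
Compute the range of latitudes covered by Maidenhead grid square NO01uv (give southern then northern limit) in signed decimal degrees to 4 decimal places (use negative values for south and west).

Field N=13, O=14: +13·20° lon, +14·10° lat → SW at lon 80°, lat 50°.
Square 0, 1: +0·2° lon, +1·1° lat → SW at lon 80°, lat 51°.
Subsquare u=20, v=21: +20·0.0833333° lon, +21·0.0416667° lat → SW at lon 81.6667°, lat 51.875°.
Cell spans 0.0833333° lon × 0.0416667° lat.
south 51.8750, north 51.9167.

51.8750, 51.9167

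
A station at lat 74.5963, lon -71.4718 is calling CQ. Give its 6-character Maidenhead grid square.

FQ44go

Shift to the Maidenhead origin (180°W, 90°S): lon 108.5282, lat 164.5963.
Field: lon ⌊108.5282/20⌋ = 5 → F; lat ⌊164.5963/10⌋ = 16 → Q.
Square: lon ⌊8.5282/2⌋ = 4; lat ⌊4.5963/1⌋ = 4.
Subsquare: lon ⌊0.5282/0.0833333⌋ = 6 → g; lat ⌊0.5963/0.0416667⌋ = 14 → o.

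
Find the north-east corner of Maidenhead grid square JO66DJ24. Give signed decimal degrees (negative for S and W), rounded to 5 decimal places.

56.39583, 12.27500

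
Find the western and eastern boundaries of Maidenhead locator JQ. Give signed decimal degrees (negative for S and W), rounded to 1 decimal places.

0.0, 20.0

Field J=9, Q=16: +9·20° lon, +16·10° lat → SW at lon 0°, lat 70°.
Cell spans 20° lon × 10° lat.
west 0.0, east 20.0.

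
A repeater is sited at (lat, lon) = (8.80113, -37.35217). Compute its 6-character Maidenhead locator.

Add 180° to longitude and 90° to latitude: 142.6478, 98.8011.
Field: 142.6478/20 → 7 → H, 98.8011/10 → 9 → J; chars HJ.
Square: 2.6478/2 → 1, 8.8011/1 → 8; chars 18.
Subsquare: 0.6478/0.0833333 → 7 → h, 0.8011/0.0416667 → 19 → t; chars ht.

HJ18ht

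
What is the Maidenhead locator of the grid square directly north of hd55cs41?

HD55cs42

Latitude extended square 1; +1 → 2.
The longitude characters are unchanged.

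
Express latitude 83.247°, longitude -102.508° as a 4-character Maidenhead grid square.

DR83

Shift to the Maidenhead origin (180°W, 90°S): lon 77.49, lat 173.25.
Field: lon ⌊77.49/20⌋ = 3 → D; lat ⌊173.25/10⌋ = 17 → R.
Square: lon ⌊17.49/2⌋ = 8; lat ⌊3.25/1⌋ = 3.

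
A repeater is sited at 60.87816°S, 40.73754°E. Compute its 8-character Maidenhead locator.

LC09ic89

Shift to the Maidenhead origin (180°W, 90°S): lon 220.73754, lat 29.12184.
Field: 220.73754/20 → 11 → L, 29.12184/10 → 2 → C; chars LC.
Square: 0.73754/2 → 0, 9.12184/1 → 9; chars 09.
Subsquare: 0.73754/0.0833333 → 8 → i, 0.12184/0.0416667 → 2 → c; chars ic.
Extended square: 0.07087/0.00833333 → 8, 0.03851/0.00416667 → 9; chars 89.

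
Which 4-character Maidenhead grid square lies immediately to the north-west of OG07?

Longitude square 0; −1 → -1, wraps to 9, carry into field.
Longitude field O = 14; −1 → 13 = N.
Latitude square 7; +1 → 8.

NG98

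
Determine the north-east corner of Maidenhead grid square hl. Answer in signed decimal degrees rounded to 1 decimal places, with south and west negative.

30.0, -20.0

Field H=7, L=11: +7·20° lon, +11·10° lat → SW at lon -40°, lat 20°.
Cell spans 20° lon × 10° lat. NE corner is SW corner plus one full cell.
latitude 30.0, longitude -20.0.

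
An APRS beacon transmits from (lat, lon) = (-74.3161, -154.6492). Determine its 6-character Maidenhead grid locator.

Shift to the Maidenhead origin (180°W, 90°S): lon 25.3508, lat 15.6839.
Field: lon ⌊25.3508/20⌋ = 1 → B; lat ⌊15.6839/10⌋ = 1 → B.
Square: lon ⌊5.3508/2⌋ = 2; lat ⌊5.6839/1⌋ = 5.
Subsquare: lon ⌊1.3508/0.0833333⌋ = 16 → q; lat ⌊0.6839/0.0416667⌋ = 16 → q.

BB25qq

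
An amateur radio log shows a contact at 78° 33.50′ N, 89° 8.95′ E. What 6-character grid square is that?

NQ48nn

Shift to the Maidenhead origin (180°W, 90°S): lon 269.1492, lat 168.5583.
Field: 269.1492/20 → 13 → N, 168.5583/10 → 16 → Q; chars NQ.
Square: 9.1492/2 → 4, 8.5583/1 → 8; chars 48.
Subsquare: 1.1492/0.0833333 → 13 → n, 0.5583/0.0416667 → 13 → n; chars nn.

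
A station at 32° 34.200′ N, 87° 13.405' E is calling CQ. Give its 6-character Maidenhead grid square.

NM32on

Offset from 180°W / 90°S: lon 267.2234°, lat 122.5700°.
Field (20°×10°, letters A–R): 267.2234/20 → 13 → N, 122.5700/10 → 12 → M; chars NM.
Square (2°×1°, digits 0–9): 7.2234/2 → 3, 2.5700/1 → 2; chars 32.
Subsquare (5′×2.5′, letters a–x): 1.2234/0.0833333 → 14 → o, 0.5700/0.0416667 → 13 → n; chars on.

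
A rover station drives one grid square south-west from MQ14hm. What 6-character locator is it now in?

Longitude subsquare h = 7; −1 → 6 = g.
Latitude subsquare m = 12; −1 → 11 = l.

MQ14gl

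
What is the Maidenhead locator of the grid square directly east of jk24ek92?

JK24fk02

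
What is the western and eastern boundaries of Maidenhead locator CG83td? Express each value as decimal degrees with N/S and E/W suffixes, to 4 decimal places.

Field C=2, G=6: +2·20° lon, +6·10° lat → SW at lon -140°, lat -30°.
Square 8, 3: +8·2° lon, +3·1° lat → SW at lon -124°, lat -27°.
Subsquare t=19, d=3: +19·0.0833333° lon, +3·0.0416667° lat → SW at lon -122.417°, lat -26.875°.
Cell spans 0.0833333° lon × 0.0416667° lat.
west 122.4167° W, east 122.3333° W.

122.4167° W, 122.3333° W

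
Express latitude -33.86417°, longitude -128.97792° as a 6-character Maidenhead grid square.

Add 180° to longitude and 90° to latitude: 51.0221, 56.1358.
Field (20°×10°, letters A–R): lon ⌊51.0221/20⌋ = 2 → C; lat ⌊56.1358/10⌋ = 5 → F.
Square (2°×1°, digits 0–9): lon ⌊11.0221/2⌋ = 5; lat ⌊6.1358/1⌋ = 6.
Subsquare (5′×2.5′, letters a–x): lon ⌊1.0221/0.0833333⌋ = 12 → m; lat ⌊0.1358/0.0416667⌋ = 3 → d.

CF56md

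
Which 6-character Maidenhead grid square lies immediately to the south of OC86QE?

Latitude subsquare e = 4; −1 → 3 = d.
The longitude characters are unchanged.

OC86qd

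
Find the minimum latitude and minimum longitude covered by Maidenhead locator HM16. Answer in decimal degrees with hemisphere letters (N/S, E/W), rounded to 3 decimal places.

Field H=7, M=12: +7·20° lon, +12·10° lat → SW at lon -40°, lat 30°.
Square 1, 6: +1·2° lon, +6·1° lat → SW at lon -38°, lat 36°.
latitude 36.000° N, longitude 38.000° W.

36.000° N, 38.000° W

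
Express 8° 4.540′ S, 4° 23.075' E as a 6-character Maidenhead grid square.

JI21ew

Shift to the Maidenhead origin (180°W, 90°S): lon 184.3846, lat 81.9243.
Field: 184.3846/20 → 9 → J, 81.9243/10 → 8 → I; chars JI.
Square: 4.3846/2 → 2, 1.9243/1 → 1; chars 21.
Subsquare: 0.3846/0.0833333 → 4 → e, 0.9243/0.0416667 → 22 → w; chars ew.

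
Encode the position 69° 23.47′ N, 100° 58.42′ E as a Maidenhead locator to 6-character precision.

OP09lj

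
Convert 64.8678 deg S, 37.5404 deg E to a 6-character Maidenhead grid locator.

KC85sd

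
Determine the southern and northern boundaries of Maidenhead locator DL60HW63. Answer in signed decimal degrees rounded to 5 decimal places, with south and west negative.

Field D=3, L=11: +3·20° lon, +11·10° lat → SW at lon -120°, lat 20°.
Square 6, 0: +6·2° lon, +0·1° lat → SW at lon -108°, lat 20°.
Subsquare h=7, w=22: +7·0.0833333° lon, +22·0.0416667° lat → SW at lon -107.417°, lat 20.9167°.
Extended square 6, 3: +6·0.00833333° lon, +3·0.00416667° lat → SW at lon -107.367°, lat 20.9292°.
Cell spans 0.00833333° lon × 0.00416667° lat.
south 20.92917, north 20.93333.

20.92917, 20.93333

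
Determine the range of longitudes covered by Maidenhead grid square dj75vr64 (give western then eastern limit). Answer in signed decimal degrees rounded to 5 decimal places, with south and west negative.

Field D=3, J=9: +3·20° lon, +9·10° lat → SW at lon -120°, lat 0°.
Square 7, 5: +7·2° lon, +5·1° lat → SW at lon -106°, lat 5°.
Subsquare v=21, r=17: +21·0.0833333° lon, +17·0.0416667° lat → SW at lon -104.25°, lat 5.70833°.
Extended square 6, 4: +6·0.00833333° lon, +4·0.00416667° lat → SW at lon -104.2°, lat 5.725°.
Cell spans 0.00833333° lon × 0.00416667° lat.
west -104.20000, east -104.19167.

-104.20000, -104.19167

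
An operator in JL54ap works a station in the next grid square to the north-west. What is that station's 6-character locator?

JL44xq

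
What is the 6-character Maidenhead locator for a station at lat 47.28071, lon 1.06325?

Add 180° to longitude and 90° to latitude: 181.0633, 137.2807.
Field: lon ⌊181.0633/20⌋ = 9 → J; lat ⌊137.2807/10⌋ = 13 → N.
Square: lon ⌊1.0633/2⌋ = 0; lat ⌊7.2807/1⌋ = 7.
Subsquare: lon ⌊1.0633/0.0833333⌋ = 12 → m; lat ⌊0.2807/0.0416667⌋ = 6 → g.

JN07mg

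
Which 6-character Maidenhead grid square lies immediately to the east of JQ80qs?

Longitude subsquare q = 16; +1 → 17 = r.
The latitude characters are unchanged.

JQ80rs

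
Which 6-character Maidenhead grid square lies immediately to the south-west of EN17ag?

EN07xf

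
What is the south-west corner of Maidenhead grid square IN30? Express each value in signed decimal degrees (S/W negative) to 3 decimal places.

Field I=8, N=13: +8·20° lon, +13·10° lat → SW at lon -20°, lat 40°.
Square 3, 0: +3·2° lon, +0·1° lat → SW at lon -14°, lat 40°.
latitude 40.000, longitude -14.000.

40.000, -14.000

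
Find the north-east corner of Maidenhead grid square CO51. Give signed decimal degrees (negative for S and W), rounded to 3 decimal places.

52.000, -128.000

Field C=2, O=14: +2·20° lon, +14·10° lat → SW at lon -140°, lat 50°.
Square 5, 1: +5·2° lon, +1·1° lat → SW at lon -130°, lat 51°.
Cell spans 2° lon × 1° lat. NE corner is SW corner plus one full cell.
latitude 52.000, longitude -128.000.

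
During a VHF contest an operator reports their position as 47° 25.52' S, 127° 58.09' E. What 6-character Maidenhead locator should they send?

PE32xn

Add 180° to longitude and 90° to latitude: 307.9682, 42.5747.
Field: 307.9682/20 → 15 → P, 42.5747/10 → 4 → E; chars PE.
Square: 7.9682/2 → 3, 2.5747/1 → 2; chars 32.
Subsquare: 1.9682/0.0833333 → 23 → x, 0.5747/0.0416667 → 13 → n; chars xn.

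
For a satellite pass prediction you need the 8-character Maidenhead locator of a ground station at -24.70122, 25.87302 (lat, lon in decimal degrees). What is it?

KG25wh41

Shift to the Maidenhead origin (180°W, 90°S): lon 205.87302, lat 65.29878.
Field (20°×10°, letters A–R): 205.87302/20 → 10 → K, 65.29878/10 → 6 → G; chars KG.
Square (2°×1°, digits 0–9): 5.87302/2 → 2, 5.29878/1 → 5; chars 25.
Subsquare (5′×2.5′, letters a–x): 1.87302/0.0833333 → 22 → w, 0.29878/0.0416667 → 7 → h; chars wh.
Extended square (30″×15″, digits 0–9): 0.03969/0.00833333 → 4, 0.00711/0.00416667 → 1; chars 41.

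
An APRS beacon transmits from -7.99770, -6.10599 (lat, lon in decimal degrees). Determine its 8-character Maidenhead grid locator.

Shift to the Maidenhead origin (180°W, 90°S): lon 173.89401, lat 82.00230.
Field (20°×10°, letters A–R): lon ⌊173.89401/20⌋ = 8 → I; lat ⌊82.00230/10⌋ = 8 → I.
Square (2°×1°, digits 0–9): lon ⌊13.89401/2⌋ = 6; lat ⌊2.00230/1⌋ = 2.
Subsquare (5′×2.5′, letters a–x): lon ⌊1.89401/0.0833333⌋ = 22 → w; lat ⌊0.00230/0.0416667⌋ = 0 → a.
Extended square (30″×15″, digits 0–9): lon ⌊0.06068/0.00833333⌋ = 7; lat ⌊0.00230/0.00416667⌋ = 0.

II62wa70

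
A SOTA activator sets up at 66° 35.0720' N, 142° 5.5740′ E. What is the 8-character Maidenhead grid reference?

QP16bo10

Add 180° to longitude and 90° to latitude: 322.09290, 156.58453.
Field: 322.09290/20 → 16 → Q, 156.58453/10 → 15 → P; chars QP.
Square: 2.09290/2 → 1, 6.58453/1 → 6; chars 16.
Subsquare: 0.09290/0.0833333 → 1 → b, 0.58453/0.0416667 → 14 → o; chars bo.
Extended square: 0.00957/0.00833333 → 1, 0.00120/0.00416667 → 0; chars 10.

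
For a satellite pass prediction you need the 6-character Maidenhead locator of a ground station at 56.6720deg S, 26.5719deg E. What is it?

KD33gh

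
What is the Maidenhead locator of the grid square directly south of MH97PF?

Latitude subsquare f = 5; −1 → 4 = e.
The longitude characters are unchanged.

MH97pe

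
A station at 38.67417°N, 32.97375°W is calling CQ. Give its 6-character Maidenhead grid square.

HM38mq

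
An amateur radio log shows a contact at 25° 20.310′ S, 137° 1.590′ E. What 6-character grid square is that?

PG84mp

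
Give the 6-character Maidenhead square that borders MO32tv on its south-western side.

Longitude subsquare t = 19; −1 → 18 = s.
Latitude subsquare v = 21; −1 → 20 = u.

MO32su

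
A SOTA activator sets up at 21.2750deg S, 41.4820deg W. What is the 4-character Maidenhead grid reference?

GG98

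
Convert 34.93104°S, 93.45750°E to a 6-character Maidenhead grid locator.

NF65rb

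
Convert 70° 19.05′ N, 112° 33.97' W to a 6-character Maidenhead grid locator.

DQ30rh

Add 180° to longitude and 90° to latitude: 67.4338, 160.3175.
Field: 67.4338/20 → 3 → D, 160.3175/10 → 16 → Q; chars DQ.
Square: 7.4338/2 → 3, 0.3175/1 → 0; chars 30.
Subsquare: 1.4338/0.0833333 → 17 → r, 0.3175/0.0416667 → 7 → h; chars rh.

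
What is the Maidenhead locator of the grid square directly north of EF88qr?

Latitude subsquare r = 17; +1 → 18 = s.
The longitude characters are unchanged.

EF88qs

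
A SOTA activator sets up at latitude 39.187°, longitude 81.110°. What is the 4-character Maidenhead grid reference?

NM09

Shift to the Maidenhead origin (180°W, 90°S): lon 261.11, lat 129.19.
Field (20°×10°, letters A–R): lon ⌊261.11/20⌋ = 13 → N; lat ⌊129.19/10⌋ = 12 → M.
Square (2°×1°, digits 0–9): lon ⌊1.11/2⌋ = 0; lat ⌊9.19/1⌋ = 9.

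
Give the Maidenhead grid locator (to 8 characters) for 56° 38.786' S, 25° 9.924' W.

HD73ki04

Offset from 180°W / 90°S: lon 154.83460°, lat 33.35357°.
Field (20°×10°, letters A–R): lon ⌊154.83460/20⌋ = 7 → H; lat ⌊33.35357/10⌋ = 3 → D.
Square (2°×1°, digits 0–9): lon ⌊14.83460/2⌋ = 7; lat ⌊3.35357/1⌋ = 3.
Subsquare (5′×2.5′, letters a–x): lon ⌊0.83460/0.0833333⌋ = 10 → k; lat ⌊0.35357/0.0416667⌋ = 8 → i.
Extended square (30″×15″, digits 0–9): lon ⌊0.00127/0.00833333⌋ = 0; lat ⌊0.02023/0.00416667⌋ = 4.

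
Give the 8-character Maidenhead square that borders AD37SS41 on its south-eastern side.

AD37ss50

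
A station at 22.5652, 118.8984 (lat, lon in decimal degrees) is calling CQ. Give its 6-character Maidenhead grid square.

OL92kn

Add 180° to longitude and 90° to latitude: 298.8984, 112.5652.
Field: lon ⌊298.8984/20⌋ = 14 → O; lat ⌊112.5652/10⌋ = 11 → L.
Square: lon ⌊18.8984/2⌋ = 9; lat ⌊2.5652/1⌋ = 2.
Subsquare: lon ⌊0.8984/0.0833333⌋ = 10 → k; lat ⌊0.5652/0.0416667⌋ = 13 → n.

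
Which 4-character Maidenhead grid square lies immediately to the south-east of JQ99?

KQ08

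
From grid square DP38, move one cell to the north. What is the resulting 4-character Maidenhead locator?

DP39

Latitude square 8; +1 → 9.
The longitude characters are unchanged.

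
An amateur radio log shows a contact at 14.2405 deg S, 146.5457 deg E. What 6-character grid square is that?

QH35gs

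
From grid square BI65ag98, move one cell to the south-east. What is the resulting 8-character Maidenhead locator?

Longitude extended square 9; +1 → 10, wraps to 0, carry into subsquare.
Longitude subsquare a = 0; +1 → 1 = b.
Latitude extended square 8; −1 → 7.

BI65bg07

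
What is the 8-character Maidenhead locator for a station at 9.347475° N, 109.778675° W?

Shift to the Maidenhead origin (180°W, 90°S): lon 70.22132, lat 99.34748.
Field: 70.22132/20 → 3 → D, 99.34748/10 → 9 → J; chars DJ.
Square: 10.22132/2 → 5, 9.34748/1 → 9; chars 59.
Subsquare: 0.22132/0.0833333 → 2 → c, 0.34748/0.0416667 → 8 → i; chars ci.
Extended square: 0.05466/0.00833333 → 6, 0.01414/0.00416667 → 3; chars 63.

DJ59ci63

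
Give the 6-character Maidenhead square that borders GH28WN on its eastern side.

GH28xn

Longitude subsquare w = 22; +1 → 23 = x.
The latitude characters are unchanged.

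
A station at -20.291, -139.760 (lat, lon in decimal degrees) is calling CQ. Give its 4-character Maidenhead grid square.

Shift to the Maidenhead origin (180°W, 90°S): lon 40.24, lat 69.71.
Field: lon ⌊40.24/20⌋ = 2 → C; lat ⌊69.71/10⌋ = 6 → G.
Square: lon ⌊0.24/2⌋ = 0; lat ⌊9.71/1⌋ = 9.

CG09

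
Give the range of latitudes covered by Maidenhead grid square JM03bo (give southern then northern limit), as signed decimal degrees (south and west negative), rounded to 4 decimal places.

33.5833, 33.6250

Field J=9, M=12: +9·20° lon, +12·10° lat → SW at lon 0°, lat 30°.
Square 0, 3: +0·2° lon, +3·1° lat → SW at lon 0°, lat 33°.
Subsquare b=1, o=14: +1·0.0833333° lon, +14·0.0416667° lat → SW at lon 0.0833333°, lat 33.5833°.
Cell spans 0.0833333° lon × 0.0416667° lat.
south 33.5833, north 33.6250.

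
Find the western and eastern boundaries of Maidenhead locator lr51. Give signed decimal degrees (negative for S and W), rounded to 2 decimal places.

50.00, 52.00

Field L=11, R=17: +11·20° lon, +17·10° lat → SW at lon 40°, lat 80°.
Square 5, 1: +5·2° lon, +1·1° lat → SW at lon 50°, lat 81°.
Cell spans 2° lon × 1° lat.
west 50.00, east 52.00.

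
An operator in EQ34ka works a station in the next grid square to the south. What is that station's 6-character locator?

Latitude subsquare a = 0; −1 → -1, wraps to 23 = x, carry into square.
Latitude square 4; −1 → 3.
The longitude characters are unchanged.

EQ33kx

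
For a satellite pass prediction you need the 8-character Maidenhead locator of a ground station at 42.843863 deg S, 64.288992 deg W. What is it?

Offset from 180°W / 90°S: lon 115.71101°, lat 47.15614°.
Field: 115.71101/20 → 5 → F, 47.15614/10 → 4 → E; chars FE.
Square: 15.71101/2 → 7, 7.15614/1 → 7; chars 77.
Subsquare: 1.71101/0.0833333 → 20 → u, 0.15614/0.0416667 → 3 → d; chars ud.
Extended square: 0.04434/0.00833333 → 5, 0.03114/0.00416667 → 7; chars 57.

FE77ud57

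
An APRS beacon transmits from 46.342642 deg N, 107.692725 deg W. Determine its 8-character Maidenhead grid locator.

DN66di62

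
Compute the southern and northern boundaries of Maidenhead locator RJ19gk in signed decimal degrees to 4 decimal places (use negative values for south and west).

Field R=17, J=9: +17·20° lon, +9·10° lat → SW at lon 160°, lat 0°.
Square 1, 9: +1·2° lon, +9·1° lat → SW at lon 162°, lat 9°.
Subsquare g=6, k=10: +6·0.0833333° lon, +10·0.0416667° lat → SW at lon 162.5°, lat 9.41667°.
Cell spans 0.0833333° lon × 0.0416667° lat.
south 9.4167, north 9.4583.

9.4167, 9.4583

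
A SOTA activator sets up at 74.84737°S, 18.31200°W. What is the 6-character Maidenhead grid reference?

IB05ud

Shift to the Maidenhead origin (180°W, 90°S): lon 161.6880, lat 15.1526.
Field (20°×10°, letters A–R): 161.6880/20 → 8 → I, 15.1526/10 → 1 → B; chars IB.
Square (2°×1°, digits 0–9): 1.6880/2 → 0, 5.1526/1 → 5; chars 05.
Subsquare (5′×2.5′, letters a–x): 1.6880/0.0833333 → 20 → u, 0.1526/0.0416667 → 3 → d; chars ud.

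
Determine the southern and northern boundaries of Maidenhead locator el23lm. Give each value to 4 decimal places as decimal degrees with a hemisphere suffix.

23.5000° N, 23.5417° N

Field E=4, L=11: +4·20° lon, +11·10° lat → SW at lon -100°, lat 20°.
Square 2, 3: +2·2° lon, +3·1° lat → SW at lon -96°, lat 23°.
Subsquare l=11, m=12: +11·0.0833333° lon, +12·0.0416667° lat → SW at lon -95.0833°, lat 23.5°.
Cell spans 0.0833333° lon × 0.0416667° lat.
south 23.5000° N, north 23.5417° N.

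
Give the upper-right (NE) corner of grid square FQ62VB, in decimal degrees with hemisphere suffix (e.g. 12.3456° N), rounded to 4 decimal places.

Field F=5, Q=16: +5·20° lon, +16·10° lat → SW at lon -80°, lat 70°.
Square 6, 2: +6·2° lon, +2·1° lat → SW at lon -68°, lat 72°.
Subsquare v=21, b=1: +21·0.0833333° lon, +1·0.0416667° lat → SW at lon -66.25°, lat 72.0417°.
Cell spans 0.0833333° lon × 0.0416667° lat. NE corner is SW corner plus one full cell.
latitude 72.0833° N, longitude 66.1667° W.

72.0833° N, 66.1667° W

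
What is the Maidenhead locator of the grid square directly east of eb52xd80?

EB52xd90

Longitude extended square 8; +1 → 9.
The latitude characters are unchanged.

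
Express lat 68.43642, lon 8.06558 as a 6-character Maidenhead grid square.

Offset from 180°W / 90°S: lon 188.0656°, lat 158.4364°.
Field: lon ⌊188.0656/20⌋ = 9 → J; lat ⌊158.4364/10⌋ = 15 → P.
Square: lon ⌊8.0656/2⌋ = 4; lat ⌊8.4364/1⌋ = 8.
Subsquare: lon ⌊0.0656/0.0833333⌋ = 0 → a; lat ⌊0.4364/0.0416667⌋ = 10 → k.

JP48ak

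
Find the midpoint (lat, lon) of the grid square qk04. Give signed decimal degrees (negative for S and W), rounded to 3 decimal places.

14.500, 141.000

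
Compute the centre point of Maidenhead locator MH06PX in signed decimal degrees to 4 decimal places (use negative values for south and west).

Field M=12, H=7: +12·20° lon, +7·10° lat → SW at lon 60°, lat -20°.
Square 0, 6: +0·2° lon, +6·1° lat → SW at lon 60°, lat -14°.
Subsquare p=15, x=23: +15·0.0833333° lon, +23·0.0416667° lat → SW at lon 61.25°, lat -13.0417°.
Cell spans 0.0833333° lon × 0.0416667° lat. Centre is SW corner plus half of each.
latitude -13.0208, longitude 61.2917.

-13.0208, 61.2917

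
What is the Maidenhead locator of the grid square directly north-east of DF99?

EG00

Longitude square 9; +1 → 10, wraps to 0, carry into field.
Longitude field D = 3; +1 → 4 = E.
Latitude square 9; +1 → 10, wraps to 0, carry into field.
Latitude field F = 5; +1 → 6 = G.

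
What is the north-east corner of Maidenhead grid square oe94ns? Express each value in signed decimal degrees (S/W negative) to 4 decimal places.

-45.2083, 119.1667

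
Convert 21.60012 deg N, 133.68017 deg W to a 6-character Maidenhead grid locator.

CL31do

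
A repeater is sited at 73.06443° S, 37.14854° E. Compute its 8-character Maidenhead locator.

KB86nw74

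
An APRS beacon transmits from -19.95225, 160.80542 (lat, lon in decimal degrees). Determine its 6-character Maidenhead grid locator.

Shift to the Maidenhead origin (180°W, 90°S): lon 340.8054, lat 70.0478.
Field (20°×10°, letters A–R): lon ⌊340.8054/20⌋ = 17 → R; lat ⌊70.0478/10⌋ = 7 → H.
Square (2°×1°, digits 0–9): lon ⌊0.8054/2⌋ = 0; lat ⌊0.0478/1⌋ = 0.
Subsquare (5′×2.5′, letters a–x): lon ⌊0.8054/0.0833333⌋ = 9 → j; lat ⌊0.0478/0.0416667⌋ = 1 → b.

RH00jb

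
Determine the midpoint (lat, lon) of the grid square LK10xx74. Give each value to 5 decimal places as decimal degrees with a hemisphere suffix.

10.97708° N, 43.97917° E

Field L=11, K=10: +11·20° lon, +10·10° lat → SW at lon 40°, lat 10°.
Square 1, 0: +1·2° lon, +0·1° lat → SW at lon 42°, lat 10°.
Subsquare x=23, x=23: +23·0.0833333° lon, +23·0.0416667° lat → SW at lon 43.9167°, lat 10.9583°.
Extended square 7, 4: +7·0.00833333° lon, +4·0.00416667° lat → SW at lon 43.975°, lat 10.975°.
Cell spans 0.00833333° lon × 0.00416667° lat. Centre is SW corner plus half of each.
latitude 10.97708° N, longitude 43.97917° E.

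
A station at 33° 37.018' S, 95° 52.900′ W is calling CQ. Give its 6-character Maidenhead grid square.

Offset from 180°W / 90°S: lon 84.1183°, lat 56.3830°.
Field: 84.1183/20 → 4 → E, 56.3830/10 → 5 → F; chars EF.
Square: 4.1183/2 → 2, 6.3830/1 → 6; chars 26.
Subsquare: 0.1183/0.0833333 → 1 → b, 0.3830/0.0416667 → 9 → j; chars bj.

EF26bj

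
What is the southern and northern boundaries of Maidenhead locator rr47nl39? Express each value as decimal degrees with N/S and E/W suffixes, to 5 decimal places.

87.49583° N, 87.50000° N

Field R=17, R=17: +17·20° lon, +17·10° lat → SW at lon 160°, lat 80°.
Square 4, 7: +4·2° lon, +7·1° lat → SW at lon 168°, lat 87°.
Subsquare n=13, l=11: +13·0.0833333° lon, +11·0.0416667° lat → SW at lon 169.083°, lat 87.4583°.
Extended square 3, 9: +3·0.00833333° lon, +9·0.00416667° lat → SW at lon 169.108°, lat 87.4958°.
Cell spans 0.00833333° lon × 0.00416667° lat.
south 87.49583° N, north 87.50000° N.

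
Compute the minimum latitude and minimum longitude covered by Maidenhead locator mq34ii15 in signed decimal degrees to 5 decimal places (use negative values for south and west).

74.35417, 66.67500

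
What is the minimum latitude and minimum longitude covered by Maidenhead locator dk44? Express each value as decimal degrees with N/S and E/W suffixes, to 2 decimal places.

Field D=3, K=10: +3·20° lon, +10·10° lat → SW at lon -120°, lat 10°.
Square 4, 4: +4·2° lon, +4·1° lat → SW at lon -112°, lat 14°.
latitude 14.00° N, longitude 112.00° W.

14.00° N, 112.00° W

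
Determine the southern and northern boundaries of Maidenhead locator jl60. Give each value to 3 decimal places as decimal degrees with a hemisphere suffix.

20.000° N, 21.000° N

Field J=9, L=11: +9·20° lon, +11·10° lat → SW at lon 0°, lat 20°.
Square 6, 0: +6·2° lon, +0·1° lat → SW at lon 12°, lat 20°.
Cell spans 2° lon × 1° lat.
south 20.000° N, north 21.000° N.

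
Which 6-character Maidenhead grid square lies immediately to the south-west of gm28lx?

Longitude subsquare l = 11; −1 → 10 = k.
Latitude subsquare x = 23; −1 → 22 = w.

GM28kw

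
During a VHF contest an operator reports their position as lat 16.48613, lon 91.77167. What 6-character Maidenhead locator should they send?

Add 180° to longitude and 90° to latitude: 271.7717, 106.4861.
Field (20°×10°, letters A–R): 271.7717/20 → 13 → N, 106.4861/10 → 10 → K; chars NK.
Square (2°×1°, digits 0–9): 11.7717/2 → 5, 6.4861/1 → 6; chars 56.
Subsquare (5′×2.5′, letters a–x): 1.7717/0.0833333 → 21 → v, 0.4861/0.0416667 → 11 → l; chars vl.

NK56vl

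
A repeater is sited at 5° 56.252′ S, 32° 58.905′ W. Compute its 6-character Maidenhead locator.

Shift to the Maidenhead origin (180°W, 90°S): lon 147.0182, lat 84.0625.
Field: lon ⌊147.0182/20⌋ = 7 → H; lat ⌊84.0625/10⌋ = 8 → I.
Square: lon ⌊7.0182/2⌋ = 3; lat ⌊4.0625/1⌋ = 4.
Subsquare: lon ⌊1.0182/0.0833333⌋ = 12 → m; lat ⌊0.0625/0.0416667⌋ = 1 → b.

HI34mb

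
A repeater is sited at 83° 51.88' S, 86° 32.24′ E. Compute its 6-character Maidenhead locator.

Shift to the Maidenhead origin (180°W, 90°S): lon 266.5373, lat 6.1353.
Field (20°×10°, letters A–R): 266.5373/20 → 13 → N, 6.1353/10 → 0 → A; chars NA.
Square (2°×1°, digits 0–9): 6.5373/2 → 3, 6.1353/1 → 6; chars 36.
Subsquare (5′×2.5′, letters a–x): 0.5373/0.0833333 → 6 → g, 0.1353/0.0416667 → 3 → d; chars gd.

NA36gd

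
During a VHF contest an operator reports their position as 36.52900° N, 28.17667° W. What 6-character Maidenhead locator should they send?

HM56vm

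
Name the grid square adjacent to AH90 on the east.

Longitude square 9; +1 → 10, wraps to 0, carry into field.
Longitude field A = 0; +1 → 1 = B.
The latitude characters are unchanged.

BH00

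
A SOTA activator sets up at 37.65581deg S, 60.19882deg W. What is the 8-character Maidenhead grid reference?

Offset from 180°W / 90°S: lon 119.80118°, lat 52.34419°.
Field: 119.80118/20 → 5 → F, 52.34419/10 → 5 → F; chars FF.
Square: 19.80118/2 → 9, 2.34419/1 → 2; chars 92.
Subsquare: 1.80118/0.0833333 → 21 → v, 0.34419/0.0416667 → 8 → i; chars vi.
Extended square: 0.05118/0.00833333 → 6, 0.01086/0.00416667 → 2; chars 62.

FF92vi62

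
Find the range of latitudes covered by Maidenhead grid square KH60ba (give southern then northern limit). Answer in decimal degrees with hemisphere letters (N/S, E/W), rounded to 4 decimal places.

20.0000° S, 19.9583° S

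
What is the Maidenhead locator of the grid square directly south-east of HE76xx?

Longitude subsquare x = 23; +1 → 24, wraps to 0 = a, carry into square.
Longitude square 7; +1 → 8.
Latitude subsquare x = 23; −1 → 22 = w.

HE86aw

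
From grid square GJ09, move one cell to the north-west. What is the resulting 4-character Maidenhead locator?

FK90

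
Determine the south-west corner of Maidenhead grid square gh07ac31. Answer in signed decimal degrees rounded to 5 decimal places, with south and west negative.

-12.91250, -59.97500

Field G=6, H=7: +6·20° lon, +7·10° lat → SW at lon -60°, lat -20°.
Square 0, 7: +0·2° lon, +7·1° lat → SW at lon -60°, lat -13°.
Subsquare a=0, c=2: +0·0.0833333° lon, +2·0.0416667° lat → SW at lon -60°, lat -12.9167°.
Extended square 3, 1: +3·0.00833333° lon, +1·0.00416667° lat → SW at lon -59.975°, lat -12.9125°.
latitude -12.91250, longitude -59.97500.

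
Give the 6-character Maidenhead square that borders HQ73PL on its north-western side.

HQ73om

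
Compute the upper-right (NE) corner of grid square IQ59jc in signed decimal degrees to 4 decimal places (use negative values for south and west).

79.1250, -9.1667

Field I=8, Q=16: +8·20° lon, +16·10° lat → SW at lon -20°, lat 70°.
Square 5, 9: +5·2° lon, +9·1° lat → SW at lon -10°, lat 79°.
Subsquare j=9, c=2: +9·0.0833333° lon, +2·0.0416667° lat → SW at lon -9.25°, lat 79.0833°.
Cell spans 0.0833333° lon × 0.0416667° lat. NE corner is SW corner plus one full cell.
latitude 79.1250, longitude -9.1667.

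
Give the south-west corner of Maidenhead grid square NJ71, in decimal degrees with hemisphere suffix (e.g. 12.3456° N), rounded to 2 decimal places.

1.00° N, 94.00° E

Field N=13, J=9: +13·20° lon, +9·10° lat → SW at lon 80°, lat 0°.
Square 7, 1: +7·2° lon, +1·1° lat → SW at lon 94°, lat 1°.
latitude 1.00° N, longitude 94.00° E.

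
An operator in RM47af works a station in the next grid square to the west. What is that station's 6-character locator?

Longitude subsquare a = 0; −1 → -1, wraps to 23 = x, carry into square.
Longitude square 4; −1 → 3.
The latitude characters are unchanged.

RM37xf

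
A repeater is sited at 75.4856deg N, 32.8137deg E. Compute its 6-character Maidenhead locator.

Shift to the Maidenhead origin (180°W, 90°S): lon 212.8137, lat 165.4856.
Field: 212.8137/20 → 10 → K, 165.4856/10 → 16 → Q; chars KQ.
Square: 12.8137/2 → 6, 5.4856/1 → 5; chars 65.
Subsquare: 0.8137/0.0833333 → 9 → j, 0.4856/0.0416667 → 11 → l; chars jl.

KQ65jl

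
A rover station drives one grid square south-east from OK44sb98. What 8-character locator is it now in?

Longitude extended square 9; +1 → 10, wraps to 0, carry into subsquare.
Longitude subsquare s = 18; +1 → 19 = t.
Latitude extended square 8; −1 → 7.

OK44tb07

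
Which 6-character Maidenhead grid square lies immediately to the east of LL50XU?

Longitude subsquare x = 23; +1 → 24, wraps to 0 = a, carry into square.
Longitude square 5; +1 → 6.
The latitude characters are unchanged.

LL60au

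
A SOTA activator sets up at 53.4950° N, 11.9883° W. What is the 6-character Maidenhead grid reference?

IO43al

Add 180° to longitude and 90° to latitude: 168.0117, 143.4950.
Field (20°×10°, letters A–R): lon ⌊168.0117/20⌋ = 8 → I; lat ⌊143.4950/10⌋ = 14 → O.
Square (2°×1°, digits 0–9): lon ⌊8.0117/2⌋ = 4; lat ⌊3.4950/1⌋ = 3.
Subsquare (5′×2.5′, letters a–x): lon ⌊0.0117/0.0833333⌋ = 0 → a; lat ⌊0.4950/0.0416667⌋ = 11 → l.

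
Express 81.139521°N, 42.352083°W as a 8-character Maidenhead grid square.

GR81td73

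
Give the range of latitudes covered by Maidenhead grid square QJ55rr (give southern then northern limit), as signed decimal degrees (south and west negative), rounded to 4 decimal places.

Field Q=16, J=9: +16·20° lon, +9·10° lat → SW at lon 140°, lat 0°.
Square 5, 5: +5·2° lon, +5·1° lat → SW at lon 150°, lat 5°.
Subsquare r=17, r=17: +17·0.0833333° lon, +17·0.0416667° lat → SW at lon 151.417°, lat 5.70833°.
Cell spans 0.0833333° lon × 0.0416667° lat.
south 5.7083, north 5.7500.

5.7083, 5.7500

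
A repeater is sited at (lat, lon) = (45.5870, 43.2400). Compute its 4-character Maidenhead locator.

Shift to the Maidenhead origin (180°W, 90°S): lon 223.24, lat 135.59.
Field: lon ⌊223.24/20⌋ = 11 → L; lat ⌊135.59/10⌋ = 13 → N.
Square: lon ⌊3.24/2⌋ = 1; lat ⌊5.59/1⌋ = 5.

LN15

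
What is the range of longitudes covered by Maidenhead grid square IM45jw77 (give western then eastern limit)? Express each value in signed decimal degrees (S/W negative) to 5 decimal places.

-11.19167, -11.18333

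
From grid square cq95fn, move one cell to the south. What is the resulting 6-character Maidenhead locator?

CQ95fm

Latitude subsquare n = 13; −1 → 12 = m.
The longitude characters are unchanged.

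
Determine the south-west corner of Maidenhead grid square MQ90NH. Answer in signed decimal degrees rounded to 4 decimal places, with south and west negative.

70.2917, 79.0833

Field M=12, Q=16: +12·20° lon, +16·10° lat → SW at lon 60°, lat 70°.
Square 9, 0: +9·2° lon, +0·1° lat → SW at lon 78°, lat 70°.
Subsquare n=13, h=7: +13·0.0833333° lon, +7·0.0416667° lat → SW at lon 79.0833°, lat 70.2917°.
latitude 70.2917, longitude 79.0833.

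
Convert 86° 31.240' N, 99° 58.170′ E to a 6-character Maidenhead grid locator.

NR96xm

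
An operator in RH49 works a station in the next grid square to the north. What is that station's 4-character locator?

Latitude square 9; +1 → 10, wraps to 0, carry into field.
Latitude field H = 7; +1 → 8 = I.
The longitude characters are unchanged.

RI40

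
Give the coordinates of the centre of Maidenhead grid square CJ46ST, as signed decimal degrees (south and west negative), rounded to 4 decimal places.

Field C=2, J=9: +2·20° lon, +9·10° lat → SW at lon -140°, lat 0°.
Square 4, 6: +4·2° lon, +6·1° lat → SW at lon -132°, lat 6°.
Subsquare s=18, t=19: +18·0.0833333° lon, +19·0.0416667° lat → SW at lon -130.5°, lat 6.79167°.
Cell spans 0.0833333° lon × 0.0416667° lat. Centre is SW corner plus half of each.
latitude 6.8125, longitude -130.4583.

6.8125, -130.4583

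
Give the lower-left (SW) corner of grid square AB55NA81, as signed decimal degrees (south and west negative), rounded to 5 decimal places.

-74.99583, -168.85000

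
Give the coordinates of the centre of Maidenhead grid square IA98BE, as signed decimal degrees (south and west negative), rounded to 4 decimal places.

Field I=8, A=0: +8·20° lon, +0·10° lat → SW at lon -20°, lat -90°.
Square 9, 8: +9·2° lon, +8·1° lat → SW at lon -2°, lat -82°.
Subsquare b=1, e=4: +1·0.0833333° lon, +4·0.0416667° lat → SW at lon -1.91667°, lat -81.8333°.
Cell spans 0.0833333° lon × 0.0416667° lat. Centre is SW corner plus half of each.
latitude -81.8125, longitude -1.8750.

-81.8125, -1.8750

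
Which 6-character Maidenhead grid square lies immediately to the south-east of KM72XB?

KM82aa

Longitude subsquare x = 23; +1 → 24, wraps to 0 = a, carry into square.
Longitude square 7; +1 → 8.
Latitude subsquare b = 1; −1 → 0 = a.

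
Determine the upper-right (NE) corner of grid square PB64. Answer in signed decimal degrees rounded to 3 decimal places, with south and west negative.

-75.000, 134.000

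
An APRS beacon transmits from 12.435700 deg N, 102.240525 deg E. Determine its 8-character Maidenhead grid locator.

Offset from 180°W / 90°S: lon 282.24052°, lat 102.43570°.
Field: lon ⌊282.24052/20⌋ = 14 → O; lat ⌊102.43570/10⌋ = 10 → K.
Square: lon ⌊2.24052/2⌋ = 1; lat ⌊2.43570/1⌋ = 2.
Subsquare: lon ⌊0.24052/0.0833333⌋ = 2 → c; lat ⌊0.43570/0.0416667⌋ = 10 → k.
Extended square: lon ⌊0.07386/0.00833333⌋ = 8; lat ⌊0.01903/0.00416667⌋ = 4.

OK12ck84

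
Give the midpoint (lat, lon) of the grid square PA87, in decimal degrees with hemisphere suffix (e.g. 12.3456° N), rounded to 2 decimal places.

82.50° S, 137.00° E

Field P=15, A=0: +15·20° lon, +0·10° lat → SW at lon 120°, lat -90°.
Square 8, 7: +8·2° lon, +7·1° lat → SW at lon 136°, lat -83°.
Cell spans 2° lon × 1° lat. Centre is SW corner plus half of each.
latitude 82.50° S, longitude 137.00° E.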